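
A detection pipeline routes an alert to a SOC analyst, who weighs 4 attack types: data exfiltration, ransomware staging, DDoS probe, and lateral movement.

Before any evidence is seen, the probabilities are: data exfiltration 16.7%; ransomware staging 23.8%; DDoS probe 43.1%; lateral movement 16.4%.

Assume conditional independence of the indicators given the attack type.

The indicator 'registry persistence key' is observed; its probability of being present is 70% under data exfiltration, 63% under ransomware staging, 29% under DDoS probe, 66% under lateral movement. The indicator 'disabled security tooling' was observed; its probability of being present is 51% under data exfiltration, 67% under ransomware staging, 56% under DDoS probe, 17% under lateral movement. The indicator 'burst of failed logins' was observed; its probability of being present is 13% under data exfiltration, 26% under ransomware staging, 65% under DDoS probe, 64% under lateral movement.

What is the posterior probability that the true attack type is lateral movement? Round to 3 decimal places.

0.129

For each hypothesis, the unnormalized posterior weight is prior × product of the indicator likelihoods:
  data exfiltration: 0.167 × 0.70 × 0.51 × 0.13 = 0.0077505
  ransomware staging: 0.238 × 0.63 × 0.67 × 0.26 = 0.02612
  DDoS probe: 0.431 × 0.29 × 0.56 × 0.65 = 0.045496
  lateral movement: 0.164 × 0.66 × 0.17 × 0.64 = 0.011777
The unnormalized weights sum to 0.091143.
P(lateral movement | evidence) = 0.011777 / 0.091143 ≈ 0.129.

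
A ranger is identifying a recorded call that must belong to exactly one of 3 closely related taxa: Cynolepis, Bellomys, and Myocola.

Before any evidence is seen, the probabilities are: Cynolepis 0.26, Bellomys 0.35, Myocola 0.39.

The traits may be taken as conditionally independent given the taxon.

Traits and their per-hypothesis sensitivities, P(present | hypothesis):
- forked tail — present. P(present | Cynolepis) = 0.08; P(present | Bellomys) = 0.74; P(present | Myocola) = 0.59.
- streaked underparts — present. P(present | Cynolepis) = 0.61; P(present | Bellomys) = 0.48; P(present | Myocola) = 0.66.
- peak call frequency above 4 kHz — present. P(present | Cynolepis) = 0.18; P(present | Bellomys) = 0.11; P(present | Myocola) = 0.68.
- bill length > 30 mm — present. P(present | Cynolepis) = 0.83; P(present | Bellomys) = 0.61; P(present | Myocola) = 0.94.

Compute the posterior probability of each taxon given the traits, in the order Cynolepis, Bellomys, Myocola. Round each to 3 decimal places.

By Bayes' rule with conditional independence, the unnormalized weight for each hypothesis is prior × ∏ likelihoods:
  Cynolepis: 0.26 × 0.08 × 0.61 × 0.18 × 0.83 = 0.0018956
  Bellomys: 0.35 × 0.74 × 0.48 × 0.11 × 0.61 = 0.0083419
  Myocola: 0.39 × 0.59 × 0.66 × 0.68 × 0.94 = 0.097073
Marginal likelihood of the evidence = 0.10731.
P(Cynolepis | evidence) = 0.0018956 / 0.10731 ≈ 0.018
P(Bellomys | evidence) = 0.0083419 / 0.10731 ≈ 0.078
P(Myocola | evidence) = 0.097073 / 0.10731 ≈ 0.905

0.018, 0.078, 0.905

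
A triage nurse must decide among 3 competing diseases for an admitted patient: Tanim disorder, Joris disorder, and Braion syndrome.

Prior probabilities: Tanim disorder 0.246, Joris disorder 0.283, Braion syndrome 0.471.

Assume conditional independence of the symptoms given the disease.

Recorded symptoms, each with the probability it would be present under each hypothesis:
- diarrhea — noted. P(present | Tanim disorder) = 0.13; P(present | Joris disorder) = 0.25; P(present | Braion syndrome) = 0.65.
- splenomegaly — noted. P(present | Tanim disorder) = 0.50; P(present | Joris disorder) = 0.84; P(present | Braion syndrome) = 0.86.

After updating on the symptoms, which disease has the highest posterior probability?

By Bayes' rule with conditional independence, the unnormalized weight for each hypothesis is prior × ∏ likelihoods:
  Tanim disorder: 0.246 × 0.13 × 0.50 = 0.01599
  Joris disorder: 0.283 × 0.25 × 0.84 = 0.05943
  Braion syndrome: 0.471 × 0.65 × 0.86 = 0.26329
The unnormalized weights sum to 0.33871.
P(Tanim disorder | evidence) ≈ 0.01599 / 0.33871 ≈ 0.047
P(Joris disorder | evidence) ≈ 0.05943 / 0.33871 ≈ 0.175
P(Braion syndrome | evidence) ≈ 0.26329 / 0.33871 ≈ 0.777
The largest is 0.777, so Braion syndrome is most probable.

Braion syndrome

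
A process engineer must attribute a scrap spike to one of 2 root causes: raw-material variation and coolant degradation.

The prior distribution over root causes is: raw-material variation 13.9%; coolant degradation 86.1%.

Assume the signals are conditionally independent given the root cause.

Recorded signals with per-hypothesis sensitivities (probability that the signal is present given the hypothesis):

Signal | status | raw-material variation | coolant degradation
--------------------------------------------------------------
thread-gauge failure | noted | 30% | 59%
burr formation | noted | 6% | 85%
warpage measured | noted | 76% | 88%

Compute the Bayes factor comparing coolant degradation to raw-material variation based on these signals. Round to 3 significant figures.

32.3

Joint likelihood of the signal pattern under each hypothesis:
  coolant degradation: 0.59 × 0.85 × 0.88 = 0.44132
  raw-material variation: 0.30 × 0.06 × 0.76 = 0.01368
Bayes factor = 0.44132 / 0.01368 ≈ 32.3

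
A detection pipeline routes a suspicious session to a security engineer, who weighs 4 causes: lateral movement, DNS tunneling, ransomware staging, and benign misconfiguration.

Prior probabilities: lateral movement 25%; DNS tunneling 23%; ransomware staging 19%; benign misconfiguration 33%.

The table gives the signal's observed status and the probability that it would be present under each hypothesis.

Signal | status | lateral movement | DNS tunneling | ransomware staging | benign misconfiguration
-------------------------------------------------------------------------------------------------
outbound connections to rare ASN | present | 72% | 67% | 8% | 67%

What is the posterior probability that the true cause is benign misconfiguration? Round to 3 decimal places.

For each hypothesis, the unnormalized posterior weight is prior × likelihood:
  lateral movement: 0.25 × 0.72 = 0.18
  DNS tunneling: 0.23 × 0.67 = 0.1541
  ransomware staging: 0.19 × 0.08 = 0.0152
  benign misconfiguration: 0.33 × 0.67 = 0.2211
The unnormalized weights sum to 0.5704.
P(benign misconfiguration | evidence) = 0.2211 / 0.5704 ≈ 0.388.

0.388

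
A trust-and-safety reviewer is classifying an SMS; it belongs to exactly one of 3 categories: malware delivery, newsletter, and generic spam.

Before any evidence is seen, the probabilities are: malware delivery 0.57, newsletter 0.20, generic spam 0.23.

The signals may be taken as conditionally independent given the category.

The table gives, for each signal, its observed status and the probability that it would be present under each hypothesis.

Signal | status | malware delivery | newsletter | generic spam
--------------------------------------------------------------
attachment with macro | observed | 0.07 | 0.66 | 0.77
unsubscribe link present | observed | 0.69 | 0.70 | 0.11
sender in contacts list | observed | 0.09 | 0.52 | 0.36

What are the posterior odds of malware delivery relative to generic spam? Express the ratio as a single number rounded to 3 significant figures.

0.353

The normalizing constant cancels in an odds ratio, so compute prior × likelihood for the two hypotheses only:
  malware delivery: 0.57 × 0.07 × 0.69 × 0.09 = 0.0024778
  generic spam: 0.23 × 0.77 × 0.11 × 0.36 = 0.0070132
Odds(malware delivery : generic spam) = 0.0024778 / 0.0070132 ≈ 0.353.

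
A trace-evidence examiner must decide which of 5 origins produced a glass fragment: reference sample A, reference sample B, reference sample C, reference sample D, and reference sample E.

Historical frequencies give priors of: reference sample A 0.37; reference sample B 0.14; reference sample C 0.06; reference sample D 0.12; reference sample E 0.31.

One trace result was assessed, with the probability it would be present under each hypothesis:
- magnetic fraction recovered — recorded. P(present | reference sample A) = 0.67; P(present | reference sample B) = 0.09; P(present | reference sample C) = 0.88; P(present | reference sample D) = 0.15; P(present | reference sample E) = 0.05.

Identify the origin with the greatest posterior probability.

reference sample A

By Bayes' rule, the unnormalized weight for each hypothesis is prior × likelihood:
  reference sample A: 0.37 × 0.67 = 0.2479
  reference sample B: 0.14 × 0.09 = 0.0126
  reference sample C: 0.06 × 0.88 = 0.0528
  reference sample D: 0.12 × 0.15 = 0.018
  reference sample E: 0.31 × 0.05 = 0.0155
The unnormalized weights sum to 0.3468.
P(reference sample A | evidence) ≈ 0.2479 / 0.3468 ≈ 0.715
P(reference sample B | evidence) ≈ 0.0126 / 0.3468 ≈ 0.036
P(reference sample C | evidence) ≈ 0.0528 / 0.3468 ≈ 0.152
P(reference sample D | evidence) ≈ 0.018 / 0.3468 ≈ 0.052
P(reference sample E | evidence) ≈ 0.0155 / 0.3468 ≈ 0.045
The largest is 0.715, so reference sample A is most probable.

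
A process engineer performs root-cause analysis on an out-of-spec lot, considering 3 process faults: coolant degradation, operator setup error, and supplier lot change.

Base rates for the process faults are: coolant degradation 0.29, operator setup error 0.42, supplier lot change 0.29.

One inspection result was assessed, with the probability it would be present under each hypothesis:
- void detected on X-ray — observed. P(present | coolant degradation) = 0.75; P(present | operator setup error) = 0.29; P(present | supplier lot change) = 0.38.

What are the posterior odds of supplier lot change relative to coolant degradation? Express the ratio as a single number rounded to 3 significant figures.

The normalizing constant cancels in an odds ratio, so compute prior × likelihood for the two hypotheses only:
  supplier lot change: 0.29 × 0.38 = 0.1102
  coolant degradation: 0.29 × 0.75 = 0.2175
Odds(supplier lot change : coolant degradation) = 0.1102 / 0.2175 ≈ 0.507.

0.507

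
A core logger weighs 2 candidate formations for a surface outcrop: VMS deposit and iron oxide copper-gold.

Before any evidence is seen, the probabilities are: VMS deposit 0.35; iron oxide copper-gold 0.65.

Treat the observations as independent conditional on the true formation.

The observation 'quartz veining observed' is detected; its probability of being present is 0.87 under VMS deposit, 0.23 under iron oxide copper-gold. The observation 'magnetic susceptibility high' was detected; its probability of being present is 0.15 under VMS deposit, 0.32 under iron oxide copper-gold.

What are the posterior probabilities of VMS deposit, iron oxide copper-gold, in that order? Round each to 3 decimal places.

For each hypothesis, the unnormalized posterior weight is prior × product of the observation likelihoods:
  VMS deposit: 0.35 × 0.87 × 0.15 = 0.045675
  iron oxide copper-gold: 0.65 × 0.23 × 0.32 = 0.04784
Normalizing constant Z = 0.045675 + 0.04784 = 0.093515.
P(VMS deposit | evidence) = 0.045675 / 0.093515 ≈ 0.488
P(iron oxide copper-gold | evidence) = 0.04784 / 0.093515 ≈ 0.512

0.488, 0.512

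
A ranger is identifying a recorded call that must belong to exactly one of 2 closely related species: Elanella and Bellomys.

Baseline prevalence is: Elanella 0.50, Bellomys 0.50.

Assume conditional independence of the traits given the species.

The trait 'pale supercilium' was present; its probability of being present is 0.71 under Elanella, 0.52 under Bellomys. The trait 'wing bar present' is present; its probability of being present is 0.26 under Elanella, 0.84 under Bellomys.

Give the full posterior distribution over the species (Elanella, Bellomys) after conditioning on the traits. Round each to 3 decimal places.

0.297, 0.703

For each hypothesis, the unnormalized posterior weight is prior × product of the trait likelihoods:
  Elanella: 0.50 × 0.71 × 0.26 = 0.0923
  Bellomys: 0.50 × 0.52 × 0.84 = 0.2184
The unnormalized weights sum to 0.3107.
P(Elanella | evidence) = 0.0923 / 0.3107 ≈ 0.297
P(Bellomys | evidence) = 0.2184 / 0.3107 ≈ 0.703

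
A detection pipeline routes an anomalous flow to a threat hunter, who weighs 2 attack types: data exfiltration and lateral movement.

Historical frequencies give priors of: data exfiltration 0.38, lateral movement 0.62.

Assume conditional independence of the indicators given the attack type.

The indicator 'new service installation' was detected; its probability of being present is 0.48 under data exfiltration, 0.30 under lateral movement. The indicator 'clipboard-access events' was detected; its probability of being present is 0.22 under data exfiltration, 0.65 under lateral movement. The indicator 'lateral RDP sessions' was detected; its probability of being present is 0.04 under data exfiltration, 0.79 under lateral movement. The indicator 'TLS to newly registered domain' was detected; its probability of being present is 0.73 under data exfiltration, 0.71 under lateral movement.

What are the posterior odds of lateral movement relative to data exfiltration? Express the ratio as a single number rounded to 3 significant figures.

Unnormalized posterior weight (prior times the indicator likelihoods) for each of the two hypotheses:
  lateral movement: 0.62 × 0.30 × 0.65 × 0.79 × 0.71 = 0.067813
  data exfiltration: 0.38 × 0.48 × 0.22 × 0.04 × 0.73 = 0.0011717
Posterior odds = 0.067813 / 0.0011717 ≈ 57.9.

57.9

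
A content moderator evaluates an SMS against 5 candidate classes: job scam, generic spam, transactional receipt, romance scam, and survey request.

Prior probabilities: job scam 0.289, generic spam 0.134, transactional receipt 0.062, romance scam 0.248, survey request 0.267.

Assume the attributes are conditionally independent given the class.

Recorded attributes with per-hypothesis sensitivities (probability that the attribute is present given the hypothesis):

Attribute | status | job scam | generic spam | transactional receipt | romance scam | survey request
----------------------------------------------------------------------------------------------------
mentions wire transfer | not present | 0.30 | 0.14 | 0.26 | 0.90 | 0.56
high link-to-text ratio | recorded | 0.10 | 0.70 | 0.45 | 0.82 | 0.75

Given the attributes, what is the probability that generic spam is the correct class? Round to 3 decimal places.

0.351

By Bayes' rule with conditional independence, the unnormalized weight for each hypothesis is prior × ∏ likelihoods (using 1 − P(present | H) for each absent attribute):
  job scam: 0.289 × (1 − 0.30) × 0.10 = 0.02023
  generic spam: 0.134 × (1 − 0.14) × 0.70 = 0.080668
  transactional receipt: 0.062 × (1 − 0.26) × 0.45 = 0.020646
  romance scam: 0.248 × (1 − 0.90) × 0.82 = 0.020336
  survey request: 0.267 × (1 − 0.56) × 0.75 = 0.08811
Marginal likelihood of the evidence = 0.22999.
P(generic spam | evidence) = 0.080668 / 0.22999 ≈ 0.351.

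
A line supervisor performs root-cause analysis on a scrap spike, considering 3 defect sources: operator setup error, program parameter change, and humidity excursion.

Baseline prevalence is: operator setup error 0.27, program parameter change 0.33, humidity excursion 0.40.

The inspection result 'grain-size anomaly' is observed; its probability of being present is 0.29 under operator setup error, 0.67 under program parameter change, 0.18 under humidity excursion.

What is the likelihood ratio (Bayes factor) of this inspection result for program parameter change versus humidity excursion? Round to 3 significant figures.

The Bayes factor is the ratio of the two likelihoods.
  program parameter change: 0.67
  humidity excursion: 0.18
Bayes factor = 0.67 / 0.18 ≈ 3.72

3.72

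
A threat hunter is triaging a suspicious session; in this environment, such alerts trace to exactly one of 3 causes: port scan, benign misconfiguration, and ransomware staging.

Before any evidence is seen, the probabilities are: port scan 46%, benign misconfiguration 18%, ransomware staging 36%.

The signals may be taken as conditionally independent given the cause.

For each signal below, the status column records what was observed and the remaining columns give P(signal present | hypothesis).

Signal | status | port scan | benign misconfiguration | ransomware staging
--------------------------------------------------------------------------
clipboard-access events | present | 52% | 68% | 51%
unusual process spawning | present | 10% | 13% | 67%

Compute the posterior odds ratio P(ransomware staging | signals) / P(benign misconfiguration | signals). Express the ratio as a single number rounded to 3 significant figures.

7.73

The normalizing constant cancels in an odds ratio, so compute prior × likelihood for the two hypotheses only:
  ransomware staging: 0.36 × 0.51 × 0.67 = 0.12301
  benign misconfiguration: 0.18 × 0.68 × 0.13 = 0.015912
Posterior odds = 0.12301 / 0.015912 ≈ 7.73.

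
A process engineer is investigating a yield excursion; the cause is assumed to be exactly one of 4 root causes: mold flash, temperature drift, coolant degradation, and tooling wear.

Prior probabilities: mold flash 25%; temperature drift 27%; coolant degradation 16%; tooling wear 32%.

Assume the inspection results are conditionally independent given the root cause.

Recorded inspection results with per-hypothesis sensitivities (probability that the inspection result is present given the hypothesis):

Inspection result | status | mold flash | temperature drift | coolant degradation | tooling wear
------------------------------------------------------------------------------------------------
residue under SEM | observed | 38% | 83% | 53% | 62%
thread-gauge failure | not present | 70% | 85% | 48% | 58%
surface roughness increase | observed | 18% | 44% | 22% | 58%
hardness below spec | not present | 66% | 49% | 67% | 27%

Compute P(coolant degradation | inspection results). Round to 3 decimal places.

0.067

For each hypothesis, the unnormalized posterior weight is prior × product of the inspection result likelihoods (using 1 − P(present | H) for each absent inspection result):
  mold flash: 0.25 × 0.38 × (1 − 0.70) × 0.18 × (1 − 0.66) = 0.0017442
  temperature drift: 0.27 × 0.83 × (1 − 0.85) × 0.44 × (1 − 0.49) = 0.0075432
  coolant degradation: 0.16 × 0.53 × (1 − 0.48) × 0.22 × (1 − 0.67) = 0.0032014
  tooling wear: 0.32 × 0.62 × (1 − 0.58) × 0.58 × (1 − 0.27) = 0.035281
Normalizing constant Z = 0.0017442 + 0.0075432 + 0.0032014 + 0.035281 = 0.04777.
P(coolant degradation | evidence) = 0.0032014 / 0.04777 ≈ 0.067.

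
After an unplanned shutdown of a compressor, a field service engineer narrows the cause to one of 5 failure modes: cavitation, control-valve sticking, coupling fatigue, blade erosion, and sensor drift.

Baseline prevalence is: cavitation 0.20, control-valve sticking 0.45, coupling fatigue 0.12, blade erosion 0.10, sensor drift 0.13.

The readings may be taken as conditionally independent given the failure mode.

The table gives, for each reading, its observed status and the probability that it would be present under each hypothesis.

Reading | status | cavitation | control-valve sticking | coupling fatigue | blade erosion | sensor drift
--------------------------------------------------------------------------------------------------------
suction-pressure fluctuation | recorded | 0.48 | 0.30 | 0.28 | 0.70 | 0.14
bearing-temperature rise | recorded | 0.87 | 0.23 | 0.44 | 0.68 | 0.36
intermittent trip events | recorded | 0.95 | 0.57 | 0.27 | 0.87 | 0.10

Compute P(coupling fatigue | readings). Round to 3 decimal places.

Multiply each prior by the joint likelihood of the reading pattern:
  cavitation: 0.20 × 0.48 × 0.87 × 0.95 = 0.079344
  control-valve sticking: 0.45 × 0.30 × 0.23 × 0.57 = 0.017699
  coupling fatigue: 0.12 × 0.28 × 0.44 × 0.27 = 0.0039917
  blade erosion: 0.10 × 0.70 × 0.68 × 0.87 = 0.041412
  sensor drift: 0.13 × 0.14 × 0.36 × 0.10 = 0.0006552
Marginal likelihood of the evidence = 0.1431.
P(coupling fatigue | evidence) = 0.0039917 / 0.1431 ≈ 0.028.

0.028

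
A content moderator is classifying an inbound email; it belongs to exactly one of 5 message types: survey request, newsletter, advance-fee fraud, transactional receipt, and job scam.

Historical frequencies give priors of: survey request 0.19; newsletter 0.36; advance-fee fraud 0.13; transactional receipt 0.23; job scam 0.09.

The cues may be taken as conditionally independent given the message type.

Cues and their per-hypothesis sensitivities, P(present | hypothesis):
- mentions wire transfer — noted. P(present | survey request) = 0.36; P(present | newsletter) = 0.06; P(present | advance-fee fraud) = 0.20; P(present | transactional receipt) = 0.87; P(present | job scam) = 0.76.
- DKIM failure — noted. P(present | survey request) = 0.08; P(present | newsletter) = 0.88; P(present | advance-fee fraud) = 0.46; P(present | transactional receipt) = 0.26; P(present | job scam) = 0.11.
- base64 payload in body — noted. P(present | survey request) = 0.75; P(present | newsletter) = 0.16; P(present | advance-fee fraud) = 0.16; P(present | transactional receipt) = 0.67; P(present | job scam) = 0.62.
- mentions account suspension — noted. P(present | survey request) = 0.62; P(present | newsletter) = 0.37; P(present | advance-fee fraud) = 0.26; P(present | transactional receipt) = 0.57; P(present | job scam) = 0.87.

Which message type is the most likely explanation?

Multiply each prior by the joint likelihood of the cue pattern:
  survey request: 0.19 × 0.36 × 0.08 × 0.75 × 0.62 = 0.0025445
  newsletter: 0.36 × 0.06 × 0.88 × 0.16 × 0.37 = 0.0011253
  advance-fee fraud: 0.13 × 0.20 × 0.46 × 0.16 × 0.26 = 0.00049754
  transactional receipt: 0.23 × 0.87 × 0.26 × 0.67 × 0.57 = 0.019869
  job scam: 0.09 × 0.76 × 0.11 × 0.62 × 0.87 = 0.0040584
The unnormalized weights sum to 0.028094.
P(survey request | evidence) ≈ 0.0025445 / 0.028094 ≈ 0.091
P(newsletter | evidence) ≈ 0.0011253 / 0.028094 ≈ 0.040
P(advance-fee fraud | evidence) ≈ 0.00049754 / 0.028094 ≈ 0.018
P(transactional receipt | evidence) ≈ 0.019869 / 0.028094 ≈ 0.707
P(job scam | evidence) ≈ 0.0040584 / 0.028094 ≈ 0.144
The largest is 0.707, so transactional receipt is most probable.

transactional receipt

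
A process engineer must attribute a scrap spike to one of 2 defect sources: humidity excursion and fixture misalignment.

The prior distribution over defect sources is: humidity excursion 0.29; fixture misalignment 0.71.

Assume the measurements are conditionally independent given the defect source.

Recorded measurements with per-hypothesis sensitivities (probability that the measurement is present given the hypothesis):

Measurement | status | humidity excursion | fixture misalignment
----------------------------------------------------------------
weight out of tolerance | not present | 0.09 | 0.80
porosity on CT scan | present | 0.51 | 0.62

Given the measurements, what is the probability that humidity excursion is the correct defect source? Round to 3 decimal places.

0.605

Multiply each prior by the joint likelihood of the measurement pattern (using 1 − P(present | H) for each absent measurement):
  humidity excursion: 0.29 × (1 − 0.09) × 0.51 = 0.13459
  fixture misalignment: 0.71 × (1 − 0.80) × 0.62 = 0.08804
Marginal likelihood of the evidence = 0.22263.
P(humidity excursion | evidence) = 0.13459 / 0.22263 ≈ 0.605.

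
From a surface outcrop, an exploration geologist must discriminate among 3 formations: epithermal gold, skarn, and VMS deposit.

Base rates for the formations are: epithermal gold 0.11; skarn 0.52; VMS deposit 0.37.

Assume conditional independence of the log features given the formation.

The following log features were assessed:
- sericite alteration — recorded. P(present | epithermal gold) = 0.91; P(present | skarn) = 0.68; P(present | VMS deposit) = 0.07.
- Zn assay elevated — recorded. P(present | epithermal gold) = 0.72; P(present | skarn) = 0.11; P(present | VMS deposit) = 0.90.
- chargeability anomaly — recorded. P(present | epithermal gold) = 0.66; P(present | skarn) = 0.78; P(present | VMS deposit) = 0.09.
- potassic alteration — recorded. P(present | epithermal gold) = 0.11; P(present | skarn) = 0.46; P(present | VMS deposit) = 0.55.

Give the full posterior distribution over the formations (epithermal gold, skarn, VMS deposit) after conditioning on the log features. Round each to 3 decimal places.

Multiply each prior by the joint likelihood of the log feature pattern:
  epithermal gold: 0.11 × 0.91 × 0.72 × 0.66 × 0.11 = 0.0052324
  skarn: 0.52 × 0.68 × 0.11 × 0.78 × 0.46 = 0.013956
  VMS deposit: 0.37 × 0.07 × 0.90 × 0.09 × 0.55 = 0.0011538
Marginal likelihood of the evidence = 0.020342.
P(epithermal gold | evidence) = 0.0052324 / 0.020342 ≈ 0.257
P(skarn | evidence) = 0.013956 / 0.020342 ≈ 0.686
P(VMS deposit | evidence) = 0.0011538 / 0.020342 ≈ 0.057

0.257, 0.686, 0.057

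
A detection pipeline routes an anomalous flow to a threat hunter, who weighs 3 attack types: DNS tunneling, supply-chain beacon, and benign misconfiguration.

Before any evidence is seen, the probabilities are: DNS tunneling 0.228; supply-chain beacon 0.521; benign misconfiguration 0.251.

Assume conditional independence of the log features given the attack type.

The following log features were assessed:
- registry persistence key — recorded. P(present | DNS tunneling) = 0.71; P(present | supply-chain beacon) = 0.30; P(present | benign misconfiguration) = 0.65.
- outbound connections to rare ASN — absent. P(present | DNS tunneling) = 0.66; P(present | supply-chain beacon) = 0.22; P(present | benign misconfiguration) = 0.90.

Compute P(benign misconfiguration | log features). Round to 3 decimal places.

By Bayes' rule with conditional independence, the unnormalized weight for each hypothesis is prior × ∏ likelihoods (using 1 − P(present | H) for each absent log feature):
  DNS tunneling: 0.228 × 0.71 × (1 − 0.66) = 0.055039
  supply-chain beacon: 0.521 × 0.30 × (1 − 0.22) = 0.12191
  benign misconfiguration: 0.251 × 0.65 × (1 − 0.90) = 0.016315
The unnormalized weights sum to 0.19327.
P(benign misconfiguration | evidence) = 0.016315 / 0.19327 ≈ 0.084.

0.084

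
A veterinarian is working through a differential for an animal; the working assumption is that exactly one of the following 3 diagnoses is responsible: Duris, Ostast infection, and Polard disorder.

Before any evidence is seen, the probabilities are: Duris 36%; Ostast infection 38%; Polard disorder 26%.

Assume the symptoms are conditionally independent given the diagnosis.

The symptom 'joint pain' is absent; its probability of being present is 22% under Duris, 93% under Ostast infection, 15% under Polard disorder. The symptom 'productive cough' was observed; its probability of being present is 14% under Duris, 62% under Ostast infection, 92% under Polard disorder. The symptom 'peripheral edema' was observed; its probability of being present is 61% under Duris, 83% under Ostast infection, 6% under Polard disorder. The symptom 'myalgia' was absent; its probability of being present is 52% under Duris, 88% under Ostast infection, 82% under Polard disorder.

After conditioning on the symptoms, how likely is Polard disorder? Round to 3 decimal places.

0.143

Multiply each prior by the joint likelihood of the symptom pattern (using 1 − P(present | H) for each absent symptom):
  Duris: 0.36 × (1 − 0.22) × 0.14 × 0.61 × (1 − 0.52) = 0.011511
  Ostast infection: 0.38 × (1 − 0.93) × 0.62 × 0.83 × (1 − 0.88) = 0.0016426
  Polard disorder: 0.26 × (1 − 0.15) × 0.92 × 0.06 × (1 − 0.82) = 0.0021959
Marginal likelihood of the evidence = 0.015349.
P(Polard disorder | evidence) = 0.0021959 / 0.015349 ≈ 0.143.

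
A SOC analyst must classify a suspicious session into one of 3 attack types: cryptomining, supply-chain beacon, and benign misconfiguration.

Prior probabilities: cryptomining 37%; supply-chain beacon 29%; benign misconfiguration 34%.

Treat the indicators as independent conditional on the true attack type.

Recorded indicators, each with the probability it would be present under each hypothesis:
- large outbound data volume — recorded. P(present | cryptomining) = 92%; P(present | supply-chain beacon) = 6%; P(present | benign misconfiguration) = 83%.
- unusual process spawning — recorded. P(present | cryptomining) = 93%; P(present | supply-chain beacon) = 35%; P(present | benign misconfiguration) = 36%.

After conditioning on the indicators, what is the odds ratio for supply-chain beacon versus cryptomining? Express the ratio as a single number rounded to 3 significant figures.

0.0192

Unnormalized posterior weight (prior times the indicator likelihoods) for each of the two hypotheses:
  supply-chain beacon: 0.29 × 0.06 × 0.35 = 0.00609
  cryptomining: 0.37 × 0.92 × 0.93 = 0.31657
Posterior odds = 0.00609 / 0.31657 ≈ 0.0192.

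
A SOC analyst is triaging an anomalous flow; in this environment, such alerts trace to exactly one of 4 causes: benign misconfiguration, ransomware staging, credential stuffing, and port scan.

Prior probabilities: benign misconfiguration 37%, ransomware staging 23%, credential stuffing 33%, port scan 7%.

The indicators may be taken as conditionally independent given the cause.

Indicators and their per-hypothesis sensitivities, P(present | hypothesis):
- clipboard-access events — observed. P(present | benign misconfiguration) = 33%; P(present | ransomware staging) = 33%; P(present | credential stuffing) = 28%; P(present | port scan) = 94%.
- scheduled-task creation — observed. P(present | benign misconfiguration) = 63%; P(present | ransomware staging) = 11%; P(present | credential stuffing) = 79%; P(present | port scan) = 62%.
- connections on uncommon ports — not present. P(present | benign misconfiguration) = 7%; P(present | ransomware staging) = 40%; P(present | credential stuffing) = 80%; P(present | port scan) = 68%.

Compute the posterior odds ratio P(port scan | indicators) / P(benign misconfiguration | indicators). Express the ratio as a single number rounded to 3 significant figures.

Unnormalized posterior weight (prior times the indicator likelihoods) for each of the two hypotheses (using 1 − P(present | H) for each absent indicator):
  port scan: 0.07 × 0.94 × 0.62 × (1 − 0.68) = 0.013055
  benign misconfiguration: 0.37 × 0.33 × 0.63 × (1 − 0.07) = 0.071538
Odds(port scan : benign misconfiguration) = 0.013055 / 0.071538 ≈ 0.182.

0.182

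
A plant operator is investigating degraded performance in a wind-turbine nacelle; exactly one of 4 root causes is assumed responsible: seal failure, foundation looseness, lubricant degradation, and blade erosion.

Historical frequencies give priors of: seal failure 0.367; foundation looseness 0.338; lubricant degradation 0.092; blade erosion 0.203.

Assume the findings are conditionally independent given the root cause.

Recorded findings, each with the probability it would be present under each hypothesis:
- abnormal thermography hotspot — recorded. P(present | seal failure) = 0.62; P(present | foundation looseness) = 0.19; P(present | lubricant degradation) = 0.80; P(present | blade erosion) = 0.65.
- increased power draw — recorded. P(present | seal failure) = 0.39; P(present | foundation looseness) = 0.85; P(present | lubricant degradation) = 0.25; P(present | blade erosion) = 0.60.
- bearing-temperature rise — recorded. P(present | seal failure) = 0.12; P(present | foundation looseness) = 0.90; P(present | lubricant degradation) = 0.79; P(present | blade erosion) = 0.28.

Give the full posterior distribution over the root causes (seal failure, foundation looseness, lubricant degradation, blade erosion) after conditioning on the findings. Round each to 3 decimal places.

By Bayes' rule with conditional independence, the unnormalized weight for each hypothesis is prior × ∏ likelihoods:
  seal failure: 0.367 × 0.62 × 0.39 × 0.12 = 0.010649
  foundation looseness: 0.338 × 0.19 × 0.85 × 0.90 = 0.049128
  lubricant degradation: 0.092 × 0.80 × 0.25 × 0.79 = 0.014536
  blade erosion: 0.203 × 0.65 × 0.60 × 0.28 = 0.022168
The unnormalized weights sum to 0.096481.
P(seal failure | evidence) = 0.010649 / 0.096481 ≈ 0.110
P(foundation looseness | evidence) = 0.049128 / 0.096481 ≈ 0.509
P(lubricant degradation | evidence) = 0.014536 / 0.096481 ≈ 0.151
P(blade erosion | evidence) = 0.022168 / 0.096481 ≈ 0.230

0.110, 0.509, 0.151, 0.230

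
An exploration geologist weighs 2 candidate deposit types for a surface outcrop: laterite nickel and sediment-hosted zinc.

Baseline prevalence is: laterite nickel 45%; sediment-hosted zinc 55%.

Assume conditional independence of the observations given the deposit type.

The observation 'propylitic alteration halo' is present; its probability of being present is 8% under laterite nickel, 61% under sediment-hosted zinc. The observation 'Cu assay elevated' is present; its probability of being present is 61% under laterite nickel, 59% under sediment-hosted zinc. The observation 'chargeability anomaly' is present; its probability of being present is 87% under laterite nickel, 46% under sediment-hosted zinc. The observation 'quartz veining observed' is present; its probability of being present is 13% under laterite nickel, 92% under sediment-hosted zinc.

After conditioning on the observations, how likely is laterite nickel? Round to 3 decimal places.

0.029

For each hypothesis, the unnormalized posterior weight is prior × product of the observation likelihoods:
  laterite nickel: 0.45 × 0.08 × 0.61 × 0.87 × 0.13 = 0.0024837
  sediment-hosted zinc: 0.55 × 0.61 × 0.59 × 0.46 × 0.92 = 0.08377
The unnormalized weights sum to 0.086254.
P(laterite nickel | evidence) = 0.0024837 / 0.086254 ≈ 0.029.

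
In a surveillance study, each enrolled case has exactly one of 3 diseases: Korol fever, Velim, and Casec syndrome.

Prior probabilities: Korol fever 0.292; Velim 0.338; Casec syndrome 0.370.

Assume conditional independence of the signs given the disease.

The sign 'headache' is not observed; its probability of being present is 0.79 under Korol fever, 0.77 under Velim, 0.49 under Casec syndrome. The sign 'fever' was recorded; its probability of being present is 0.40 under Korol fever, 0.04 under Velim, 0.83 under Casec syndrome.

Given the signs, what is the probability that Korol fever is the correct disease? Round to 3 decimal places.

Multiply each prior by the joint likelihood of the sign pattern (using 1 − P(present | H) for each absent sign):
  Korol fever: 0.292 × (1 − 0.79) × 0.40 = 0.024528
  Velim: 0.338 × (1 − 0.77) × 0.04 = 0.0031096
  Casec syndrome: 0.370 × (1 − 0.49) × 0.83 = 0.15662
The unnormalized weights sum to 0.18426.
P(Korol fever | evidence) = 0.024528 / 0.18426 ≈ 0.133.

0.133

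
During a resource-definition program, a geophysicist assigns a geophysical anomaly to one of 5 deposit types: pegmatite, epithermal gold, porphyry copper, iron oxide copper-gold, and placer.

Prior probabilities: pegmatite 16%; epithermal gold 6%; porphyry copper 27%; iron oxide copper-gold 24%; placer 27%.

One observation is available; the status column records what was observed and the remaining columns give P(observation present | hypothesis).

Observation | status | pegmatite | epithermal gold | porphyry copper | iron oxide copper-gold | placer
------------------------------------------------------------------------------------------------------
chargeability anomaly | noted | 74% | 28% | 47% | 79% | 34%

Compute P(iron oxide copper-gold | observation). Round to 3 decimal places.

For each hypothesis, the unnormalized posterior weight is prior × likelihood:
  pegmatite: 0.16 × 0.74 = 0.1184
  epithermal gold: 0.06 × 0.28 = 0.0168
  porphyry copper: 0.27 × 0.47 = 0.1269
  iron oxide copper-gold: 0.24 × 0.79 = 0.1896
  placer: 0.27 × 0.34 = 0.0918
Normalizing constant Z = 0.1184 + 0.0168 + 0.1269 + 0.1896 + 0.0918 = 0.5435.
P(iron oxide copper-gold | evidence) = 0.1896 / 0.5435 ≈ 0.349.

0.349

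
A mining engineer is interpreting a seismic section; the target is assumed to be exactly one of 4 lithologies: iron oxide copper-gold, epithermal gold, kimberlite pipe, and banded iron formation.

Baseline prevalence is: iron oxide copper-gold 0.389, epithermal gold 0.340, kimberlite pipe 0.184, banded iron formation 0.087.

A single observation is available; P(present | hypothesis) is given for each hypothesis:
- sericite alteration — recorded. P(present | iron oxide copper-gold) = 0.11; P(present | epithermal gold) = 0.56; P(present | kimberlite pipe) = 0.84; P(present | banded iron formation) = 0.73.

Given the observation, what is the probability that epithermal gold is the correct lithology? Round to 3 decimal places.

0.422

For each hypothesis, the unnormalized posterior weight is prior × likelihood:
  iron oxide copper-gold: 0.389 × 0.11 = 0.04279
  epithermal gold: 0.340 × 0.56 = 0.1904
  kimberlite pipe: 0.184 × 0.84 = 0.15456
  banded iron formation: 0.087 × 0.73 = 0.06351
Normalizing constant Z = 0.04279 + 0.1904 + 0.15456 + 0.06351 = 0.45126.
P(epithermal gold | evidence) = 0.1904 / 0.45126 ≈ 0.422.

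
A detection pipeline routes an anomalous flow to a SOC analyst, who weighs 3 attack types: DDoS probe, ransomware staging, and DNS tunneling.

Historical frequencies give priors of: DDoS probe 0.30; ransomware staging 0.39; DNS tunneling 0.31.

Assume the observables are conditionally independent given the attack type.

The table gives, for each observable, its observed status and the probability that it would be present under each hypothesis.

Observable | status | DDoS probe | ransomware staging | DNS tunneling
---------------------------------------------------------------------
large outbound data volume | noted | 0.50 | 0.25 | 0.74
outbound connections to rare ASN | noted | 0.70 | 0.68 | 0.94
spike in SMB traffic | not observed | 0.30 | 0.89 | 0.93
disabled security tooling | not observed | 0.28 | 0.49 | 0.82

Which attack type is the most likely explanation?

DDoS probe

For each hypothesis, the unnormalized posterior weight is prior × product of the observable likelihoods (using 1 − P(present | H) for each absent observable):
  DDoS probe: 0.30 × 0.50 × 0.70 × (1 − 0.30) × (1 − 0.28) = 0.05292
  ransomware staging: 0.39 × 0.25 × 0.68 × (1 − 0.89) × (1 − 0.49) = 0.0037194
  DNS tunneling: 0.31 × 0.74 × 0.94 × (1 − 0.93) × (1 − 0.82) = 0.002717
Normalizing constant Z = 0.05292 + 0.0037194 + 0.002717 = 0.059356.
P(DDoS probe | evidence) ≈ 0.05292 / 0.059356 ≈ 0.892
P(ransomware staging | evidence) ≈ 0.0037194 / 0.059356 ≈ 0.063
P(DNS tunneling | evidence) ≈ 0.002717 / 0.059356 ≈ 0.046
The largest is 0.892, so DDoS probe is most probable.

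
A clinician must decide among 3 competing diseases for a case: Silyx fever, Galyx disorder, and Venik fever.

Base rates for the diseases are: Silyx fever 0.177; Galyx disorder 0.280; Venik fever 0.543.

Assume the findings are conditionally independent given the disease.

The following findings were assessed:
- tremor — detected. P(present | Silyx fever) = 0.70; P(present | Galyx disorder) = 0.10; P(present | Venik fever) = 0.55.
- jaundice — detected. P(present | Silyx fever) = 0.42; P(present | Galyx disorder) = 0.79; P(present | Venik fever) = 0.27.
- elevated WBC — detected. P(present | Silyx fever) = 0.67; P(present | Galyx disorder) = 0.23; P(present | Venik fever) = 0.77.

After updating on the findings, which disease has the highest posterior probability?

Venik fever

Multiply each prior by the joint likelihood of the evidence pattern:
  Silyx fever: 0.177 × 0.70 × 0.42 × 0.67 = 0.034865
  Galyx disorder: 0.280 × 0.10 × 0.79 × 0.23 = 0.0050876
  Venik fever: 0.543 × 0.55 × 0.27 × 0.77 = 0.062089
Normalizing constant Z = 0.034865 + 0.0050876 + 0.062089 = 0.10204.
P(Silyx fever | evidence) ≈ 0.034865 / 0.10204 ≈ 0.342
P(Galyx disorder | evidence) ≈ 0.0050876 / 0.10204 ≈ 0.050
P(Venik fever | evidence) ≈ 0.062089 / 0.10204 ≈ 0.608
The largest is 0.608, so Venik fever is most probable.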